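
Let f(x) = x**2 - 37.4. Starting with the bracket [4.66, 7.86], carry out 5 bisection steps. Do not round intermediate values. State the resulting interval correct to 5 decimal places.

f(4.660000) = -15.684400, f(7.860000) = 24.379600 (opposite signs)
step 1: m = 6.260000, f(m) = 1.787600 > 0 → root in [4.660000, 6.260000]
step 2: m = 5.460000, f(m) = -7.588400 < 0 → root in [5.460000, 6.260000]
step 3: m = 5.860000, f(m) = -3.060400 < 0 → root in [5.860000, 6.260000]
step 4: m = 6.060000, f(m) = -0.676400 < 0 → root in [6.060000, 6.260000]
step 5: m = 6.160000, f(m) = 0.545600 > 0 → root in [6.060000, 6.160000]

[6.06000, 6.16000]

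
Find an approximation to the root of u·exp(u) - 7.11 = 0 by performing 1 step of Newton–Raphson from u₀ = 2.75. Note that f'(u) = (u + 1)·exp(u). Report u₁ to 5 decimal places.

2.13787

u_0 = 2.750000: f = 35.907238, f' = 58.659870 → u_1 = 2.750000 - (35.907238)/(58.659870) = 2.137874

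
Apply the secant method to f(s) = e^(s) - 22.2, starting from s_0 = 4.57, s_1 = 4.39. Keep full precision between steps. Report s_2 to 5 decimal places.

3.72856

f(s_0) = 74.344110, f(s_1) = 58.440419
s_2 = 4.390000 - (58.440419)·(4.390000 - 4.570000)/(58.440419 - (74.344110)) = 3.728564; f(s_2) = 19.419295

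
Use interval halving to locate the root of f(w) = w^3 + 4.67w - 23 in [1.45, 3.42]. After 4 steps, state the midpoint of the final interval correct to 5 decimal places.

f(1.450000) = -13.179875, f(3.420000) = 32.973088 (opposite signs)
step 1: m = 2.435000, f(m) = 2.809113 > 0 → root in [1.450000, 2.435000]
step 2: m = 1.942500, f(m) = -6.598878 < 0 → root in [1.942500, 2.435000]
step 3: m = 2.188750, f(m) = -2.293054 < 0 → root in [2.188750, 2.435000]
step 4: m = 2.311875, f(m) = 0.152887 > 0 → root in [2.188750, 2.311875]
Midpoint of [2.188750, 2.311875] = 2.250312

2.25031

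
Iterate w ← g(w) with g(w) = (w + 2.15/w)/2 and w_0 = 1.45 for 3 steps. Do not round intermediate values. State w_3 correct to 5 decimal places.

1.46629

w_1 = g(1.450000) = 1.466379
w_2 = g(1.466379) = 1.466288
w_3 = g(1.466288) = 1.466288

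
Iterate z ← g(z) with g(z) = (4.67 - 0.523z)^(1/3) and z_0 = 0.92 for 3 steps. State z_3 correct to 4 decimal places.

z_1 = g(0.920000) = 1.611998
z_2 = g(1.611998) = 1.564168
z_3 = g(1.564168) = 1.567568

1.5676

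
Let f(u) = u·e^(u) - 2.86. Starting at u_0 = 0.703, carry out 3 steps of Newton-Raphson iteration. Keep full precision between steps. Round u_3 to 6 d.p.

f'(u) = (u + 1)·e^(u)
u_0 = 0.703000: f = -1.440078, f' = 3.439725 → u_1 = 0.703000 - (-1.440078)/(3.439725) = 1.121661
u_1 = 1.121661: f = 0.583442, f' = 6.513391 → u_2 = 1.121661 - (0.583442)/(6.513391) = 1.032085
u_2 = 1.032085: f = 0.036973, f' = 5.703886 → u_3 = 1.032085 - (0.036973)/(5.703886) = 1.025603

1.025603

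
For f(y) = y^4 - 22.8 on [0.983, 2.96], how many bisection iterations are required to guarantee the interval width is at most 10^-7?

Initial width b − a = 2.96 − 0.983 = 1.977000.
After n steps the width is (b−a)/2^n; need (b−a)/2^n ≤ 10^-7.
So n ≥ log₂(1.977000/10^-7) = log₂(19770000.0000) ≈ 24.2368.
Hence n = 25.

25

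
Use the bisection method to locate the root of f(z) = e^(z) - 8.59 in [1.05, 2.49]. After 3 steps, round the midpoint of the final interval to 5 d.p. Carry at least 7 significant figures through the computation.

f(1.050000) = -5.732349, f(2.490000) = 3.471276 (opposite signs)
step 1: m = 1.770000, f(m) = -2.719147 < 0 → root in [1.770000, 2.490000]
step 2: m = 2.130000, f(m) = -0.175133 < 0 → root in [2.130000, 2.490000]
step 3: m = 2.310000, f(m) = 1.484425 > 0 → root in [2.130000, 2.310000]
Midpoint of [2.130000, 2.310000] = 2.220000

2.22000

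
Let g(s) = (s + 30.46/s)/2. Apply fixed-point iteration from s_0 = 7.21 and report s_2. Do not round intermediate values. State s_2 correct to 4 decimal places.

5.5225

s_1 = g(7.210000) = 5.717344
s_2 = g(5.717344) = 5.522496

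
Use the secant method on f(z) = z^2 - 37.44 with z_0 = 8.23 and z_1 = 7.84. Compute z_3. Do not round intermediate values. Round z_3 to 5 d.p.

6.14626

Secant update: z_(k+1) = z_k − f(z_k)·(z_k − z_(k-1))/(f(z_k) − f(z_(k-1))).
f(z_0) = 30.292900, f(z_1) = 24.025600
z_2 = 7.840000 - (24.025600)·(7.840000 - 8.230000)/(24.025600 - (30.292900)) = 6.344941; f(z_2) = 2.818275
z_3 = 6.344941 - (2.818275)·(6.344941 - 7.840000)/(2.818275 - (24.025600)) = 6.146260; f(z_3) = 0.336514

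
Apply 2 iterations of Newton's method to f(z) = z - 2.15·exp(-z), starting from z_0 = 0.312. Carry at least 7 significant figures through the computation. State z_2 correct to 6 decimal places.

0.884554

f'(z) = 1 + 2.15·exp(-z)
z_0 = 0.312000: f = -1.261760, f' = 2.573760 → z_1 = 0.312000 - (-1.261760)/(2.573760) = 0.802240
z_1 = 0.802240: f = -0.161656, f' = 1.963896 → z_2 = 0.802240 - (-0.161656)/(1.963896) = 0.884554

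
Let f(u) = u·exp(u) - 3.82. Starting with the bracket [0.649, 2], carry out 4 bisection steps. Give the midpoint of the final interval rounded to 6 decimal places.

1.197844

f(0.649000) = -2.578057, f(2.000000) = 10.958112 (opposite signs)
step 1: m = 1.324500, f(m) = 1.160524 > 0 → root in [0.649000, 1.324500]
step 2: m = 0.986750, f(m) = -1.173041 < 0 → root in [0.986750, 1.324500]
step 3: m = 1.155625, f(m) = -0.149726 < 0 → root in [1.155625, 1.324500]
step 4: m = 1.240063, f(m) = 0.465445 > 0 → root in [1.155625, 1.240063]
Midpoint of [1.155625, 1.240063] = 1.197844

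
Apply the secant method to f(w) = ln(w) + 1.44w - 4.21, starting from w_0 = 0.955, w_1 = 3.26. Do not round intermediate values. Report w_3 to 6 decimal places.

2.331814

f(w_0) = -2.880844, f(w_1) = 1.666127
w_2 = 3.260000 - (1.666127)·(3.260000 - 0.955000)/(1.666127 - (-2.880844)) = 2.415389; f(w_2) = 0.150020
w_3 = 2.415389 - (0.150020)·(2.415389 - 3.260000)/(0.150020 - (1.666127)) = 2.331814; f(w_3) = -0.005542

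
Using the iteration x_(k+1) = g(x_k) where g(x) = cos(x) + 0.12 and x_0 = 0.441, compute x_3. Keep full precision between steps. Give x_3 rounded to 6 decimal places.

0.922290

x_1 = g(0.441000) = 1.024325
x_2 = g(1.024325) = 0.639675
x_3 = g(0.639675) = 0.922290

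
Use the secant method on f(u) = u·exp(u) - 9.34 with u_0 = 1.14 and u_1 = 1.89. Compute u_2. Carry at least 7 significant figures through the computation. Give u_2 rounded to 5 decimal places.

1.62419

f(u_0) = -5.775484, f(u_1) = 3.170607
u_2 = 1.890000 - (3.170607)·(1.890000 - 1.140000)/(3.170607 - (-5.775484)) = 1.624191; f(u_2) = -1.098353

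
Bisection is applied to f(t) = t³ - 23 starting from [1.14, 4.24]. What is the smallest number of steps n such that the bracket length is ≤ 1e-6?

Initial width b − a = 4.24 − 1.14 = 3.100000.
After n steps the width is (b−a)/2^n; need (b−a)/2^n ≤ 1e-6.
So n ≥ log₂(3.100000/1e-6) = log₂(3100000.0000) ≈ 21.5638.
Hence n = 22.

22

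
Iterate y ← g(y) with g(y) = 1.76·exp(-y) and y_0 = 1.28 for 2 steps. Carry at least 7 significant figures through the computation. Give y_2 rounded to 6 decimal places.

1.078928

y_1 = g(1.280000) = 0.489346
y_2 = g(0.489346) = 1.078928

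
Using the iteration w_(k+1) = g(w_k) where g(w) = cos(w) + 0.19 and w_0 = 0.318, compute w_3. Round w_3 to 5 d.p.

w_1 = g(0.318000) = 1.139863
w_2 = g(1.139863) = 0.607719
w_3 = g(0.607719) = 1.010952

1.01095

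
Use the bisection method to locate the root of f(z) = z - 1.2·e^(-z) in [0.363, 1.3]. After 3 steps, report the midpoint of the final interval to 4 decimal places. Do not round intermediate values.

0.6558

f(0.363000) = -0.471704, f(1.300000) = 0.972962 (opposite signs)
step 1: m = 0.831500, f(m) = 0.309025 > 0 → root in [0.363000, 0.831500]
step 2: m = 0.597250, f(m) = -0.063138 < 0 → root in [0.597250, 0.831500]
step 3: m = 0.714375, f(m) = 0.126977 > 0 → root in [0.597250, 0.714375]
Midpoint of [0.597250, 0.714375] = 0.655813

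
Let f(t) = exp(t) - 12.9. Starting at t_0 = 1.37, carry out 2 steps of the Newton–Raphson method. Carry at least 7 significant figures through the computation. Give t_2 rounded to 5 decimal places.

f'(t) = exp(t)
t_0 = 1.370000: f = -8.964649, f' = 3.935351 → t_1 = 1.370000 - (-8.964649)/(3.935351) = 3.647980
t_1 = 3.647980: f = 25.497017, f' = 38.397017 → t_2 = 3.647980 - (25.497017)/(38.397017) = 2.983943

2.98394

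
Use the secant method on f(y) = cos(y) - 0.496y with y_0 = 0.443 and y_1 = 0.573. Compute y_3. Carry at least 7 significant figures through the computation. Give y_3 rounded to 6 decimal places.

1.020993

Secant update: y_(k+1) = y_k − f(y_k)·(y_k − y_(k-1))/(f(y_k) − f(y_(k-1))).
f(y_0) = 0.683742, f(y_1) = 0.556070
y_2 = 0.573000 - (0.556070)·(0.573000 - 0.443000)/(0.556070 - (0.683742)) = 1.139212; f(y_2) = -0.146739
y_3 = 1.139212 - (-0.146739)·(1.139212 - 0.573000)/(-0.146739 - (0.556070)) = 1.020993; f(y_3) = 0.016107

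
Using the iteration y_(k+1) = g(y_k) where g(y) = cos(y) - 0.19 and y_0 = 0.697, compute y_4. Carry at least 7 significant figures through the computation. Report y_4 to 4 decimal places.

0.6313

y_1 = g(0.697000) = 0.576771
y_2 = g(0.576771) = 0.648228
y_3 = g(0.648228) = 0.607155
y_4 = g(0.607155) = 0.631274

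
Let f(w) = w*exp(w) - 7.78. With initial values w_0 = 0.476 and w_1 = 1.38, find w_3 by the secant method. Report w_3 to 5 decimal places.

1.55573

f(w_0) = -7.013819, f(w_1) = -2.294636
w_2 = 1.380000 - (-2.294636)·(1.380000 - 0.476000)/(-2.294636 - (-7.013819)) = 1.819557; f(w_2) = 3.445076
w_3 = 1.819557 - (3.445076)·(1.819557 - 1.380000)/(3.445076 - (-2.294636)) = 1.555727; f(w_3) = -0.408138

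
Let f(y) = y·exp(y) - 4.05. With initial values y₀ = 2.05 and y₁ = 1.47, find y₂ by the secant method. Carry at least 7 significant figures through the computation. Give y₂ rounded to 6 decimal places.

1.327393

Secant update: y_(k+1) = y_k − f(y_k)·(y_k − y_(k-1))/(f(y_k) − f(y_(k-1))).
f(y_0) = 11.874197, f(y_1) = 2.343376
y_2 = 1.470000 - (2.343376)·(1.470000 - 2.050000)/(2.343376 - (11.874197)) = 1.327393; f(y_2) = 0.955867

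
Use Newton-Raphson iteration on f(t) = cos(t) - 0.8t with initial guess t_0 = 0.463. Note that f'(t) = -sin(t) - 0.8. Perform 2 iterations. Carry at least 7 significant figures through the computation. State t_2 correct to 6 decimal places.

t_0 = 0.463000: f = 0.524317, f' = -1.246634 → t_1 = 0.463000 - (0.524317)/(-1.246634) = 0.883586
t_1 = 0.883586: f = -0.072485, f' = -1.573019 → t_2 = 0.883586 - (-0.072485)/(-1.573019) = 0.837505

0.837505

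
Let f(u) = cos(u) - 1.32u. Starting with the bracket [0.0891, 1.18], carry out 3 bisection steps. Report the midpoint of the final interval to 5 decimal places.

0.56637

f(0.089100) = 0.878421, f(1.180000) = -1.176675 (opposite signs)
step 1: m = 0.634550, f(m) = -0.032267 < 0 → root in [0.089100, 0.634550]
step 2: m = 0.361825, f(m) = 0.457643 > 0 → root in [0.361825, 0.634550]
step 3: m = 0.498187, f(m) = 0.220843 > 0 → root in [0.498187, 0.634550]
Midpoint of [0.498187, 0.634550] = 0.566369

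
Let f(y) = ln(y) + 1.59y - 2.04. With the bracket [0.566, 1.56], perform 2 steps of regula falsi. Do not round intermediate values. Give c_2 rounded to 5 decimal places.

1.18442

f(0.566000) = -1.709221, f(1.560000) = 0.885086
step 1: c = 1.220882, f(c) = 0.100777 > 0 → new bracket [0.566000, 1.220882]
step 2: c = 1.184420, f(c) = 0.012481 > 0 → new bracket [0.566000, 1.184420]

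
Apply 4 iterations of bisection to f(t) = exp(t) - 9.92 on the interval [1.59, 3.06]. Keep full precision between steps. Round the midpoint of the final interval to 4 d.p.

2.2791

f(1.590000) = -5.016251, f(3.060000) = 11.407557 (opposite signs)
step 1: m = 2.325000, f(m) = 0.306680 > 0 → root in [1.590000, 2.325000]
step 2: m = 1.957500, f(m) = -2.838399 < 0 → root in [1.957500, 2.325000]
step 3: m = 2.141250, f(m) = -1.409931 < 0 → root in [2.141250, 2.325000]
step 4: m = 2.233125, f(m) = -0.591026 < 0 → root in [2.233125, 2.325000]
Midpoint of [2.233125, 2.325000] = 2.279063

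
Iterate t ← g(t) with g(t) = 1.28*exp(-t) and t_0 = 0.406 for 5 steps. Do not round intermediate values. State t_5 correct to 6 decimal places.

0.695767

t_1 = g(0.406000) = 0.852877
t_2 = g(0.852877) = 0.545519
t_3 = g(0.545519) = 0.741812
t_4 = g(0.741812) = 0.609600
t_5 = g(0.609600) = 0.695767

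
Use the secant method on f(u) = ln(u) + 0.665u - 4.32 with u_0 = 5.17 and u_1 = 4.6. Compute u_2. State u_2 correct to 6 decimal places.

4.295317

f(u_0) = 0.760923, f(u_1) = 0.265056
u_2 = 4.600000 - (0.265056)·(4.600000 - 5.170000)/(0.265056 - (0.760923)) = 4.295317; f(u_2) = -0.006089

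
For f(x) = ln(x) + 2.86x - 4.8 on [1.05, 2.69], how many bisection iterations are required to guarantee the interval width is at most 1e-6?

21

Initial width b − a = 2.69 − 1.05 = 1.640000.
After n steps the width is (b−a)/2^n; need (b−a)/2^n ≤ 1e-6.
So n ≥ log₂(1.640000/1e-6) = log₂(1640000.0000) ≈ 20.6453.
Hence n = 21.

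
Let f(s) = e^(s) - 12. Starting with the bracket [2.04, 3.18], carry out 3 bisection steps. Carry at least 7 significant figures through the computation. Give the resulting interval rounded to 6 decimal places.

[2.467500, 2.610000]

f(2.040000) = -4.309391, f(3.180000) = 12.046754 (opposite signs)
step 1: m = 2.610000, f(m) = 1.599051 > 0 → root in [2.040000, 2.610000]
step 2: m = 2.325000, f(m) = -1.773320 < 0 → root in [2.325000, 2.610000]
step 3: m = 2.467500, f(m) = -0.207072 < 0 → root in [2.467500, 2.610000]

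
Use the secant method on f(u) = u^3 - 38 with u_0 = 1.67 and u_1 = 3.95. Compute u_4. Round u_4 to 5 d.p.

f(u_0) = -33.342537, f(u_1) = 23.629875
u_2 = 3.950000 - (23.629875)·(3.950000 - 1.670000)/(23.629875 - (-33.342537)) = 3.004347; f(u_2) = -10.882453
u_3 = 3.004347 - (-10.882453)·(3.004347 - 3.950000)/(-10.882453 - (23.629875)) = 3.302531; f(u_3) = -1.980242
u_4 = 3.302531 - (-1.980242)·(3.302531 - 3.004347)/(-1.980242 - (-10.882453)) = 3.368860; f(u_4) = 0.233939

3.36886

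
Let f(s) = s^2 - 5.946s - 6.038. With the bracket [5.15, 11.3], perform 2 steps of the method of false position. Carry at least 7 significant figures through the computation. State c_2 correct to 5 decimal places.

6.55140

f(5.150000) = -10.137400, f(11.300000) = 54.462200
step 1: c = 6.115099, f(c) = -5.003943 < 0 → new bracket [6.115099, 11.300000]
step 2: c = 6.551397, f(c) = -2.071805 < 0 → new bracket [6.551397, 11.300000]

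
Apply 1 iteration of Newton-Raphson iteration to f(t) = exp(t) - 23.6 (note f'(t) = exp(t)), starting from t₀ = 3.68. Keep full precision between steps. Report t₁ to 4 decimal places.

Newton update: t ← t − f(t)/f'(t).
t_0 = 3.680000: f = 16.046394, f' = 39.646394 → t_1 = 3.680000 - (16.046394)/(39.646394) = 3.275262

3.2753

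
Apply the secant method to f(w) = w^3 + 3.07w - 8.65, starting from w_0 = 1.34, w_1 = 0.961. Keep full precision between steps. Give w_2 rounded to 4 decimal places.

f(w_0) = -2.130096, f(w_1) = -4.812226
w_2 = 0.961000 - (-4.812226)·(0.961000 - 1.340000)/(-4.812226 - (-2.130096)) = 1.640994; f(w_2) = 0.806826

1.6410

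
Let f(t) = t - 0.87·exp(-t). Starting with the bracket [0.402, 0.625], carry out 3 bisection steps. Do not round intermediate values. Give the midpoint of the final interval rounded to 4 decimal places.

f(0.402000) = -0.180013, f(0.625000) = 0.159323 (opposite signs)
step 1: m = 0.513500, f(m) = -0.007106 < 0 → root in [0.513500, 0.625000]
step 2: m = 0.569250, f(m) = 0.076874 > 0 → root in [0.513500, 0.569250]
step 3: m = 0.541375, f(m) = 0.035081 > 0 → root in [0.513500, 0.541375]
Midpoint of [0.513500, 0.541375] = 0.527438

0.5274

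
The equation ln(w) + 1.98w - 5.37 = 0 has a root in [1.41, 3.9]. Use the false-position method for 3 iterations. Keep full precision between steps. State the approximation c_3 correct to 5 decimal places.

2.29311

f(1.410000) = -2.234610, f(3.900000) = 3.712977
step 1: c = 2.345536, f(c) = 0.126674 > 0 → new bracket [1.410000, 2.345536]
step 2: c = 2.295348, f(c) = 0.005672 > 0 → new bracket [1.410000, 2.295348]
step 3: c = 2.293106, f(c) = 0.000257 > 0 → new bracket [1.410000, 2.293106]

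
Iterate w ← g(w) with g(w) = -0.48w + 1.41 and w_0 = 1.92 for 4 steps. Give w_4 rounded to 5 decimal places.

w_1 = g(1.920000) = 0.488400
w_2 = g(0.488400) = 1.175568
w_3 = g(1.175568) = 0.845727
w_4 = g(0.845727) = 1.004051

1.00405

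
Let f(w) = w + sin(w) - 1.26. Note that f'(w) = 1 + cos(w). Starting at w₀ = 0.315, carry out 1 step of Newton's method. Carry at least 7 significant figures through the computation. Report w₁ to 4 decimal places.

0.6406

w_0 = 0.315000: f = -0.635184, f' = 1.950796 → w_1 = 0.315000 - (-0.635184)/(1.950796) = 0.640602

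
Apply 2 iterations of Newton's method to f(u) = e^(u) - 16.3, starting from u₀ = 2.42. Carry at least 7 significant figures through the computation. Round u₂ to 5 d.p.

2.79415

f'(u) = e^(u)
u_0 = 2.420000: f = -5.054141, f' = 11.245859 → u_1 = 2.420000 - (-5.054141)/(11.245859) = 2.869422
u_1 = 2.869422: f = 1.326833, f' = 17.626833 → u_2 = 2.869422 - (1.326833)/(17.626833) = 2.794149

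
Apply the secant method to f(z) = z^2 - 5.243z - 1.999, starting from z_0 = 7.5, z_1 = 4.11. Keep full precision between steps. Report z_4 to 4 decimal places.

5.5871

f(z_0) = 14.928500, f(z_1) = -6.655630
z_2 = 4.110000 - (-6.655630)·(4.110000 - 7.500000)/(-6.655630 - (14.928500)) = 5.155332; f(z_2) = -2.450957
z_3 = 5.155332 - (-2.450957)·(5.155332 - 4.110000)/(-2.450957 - (-6.655630)) = 5.764669; f(z_3) = 1.008252
z_4 = 5.764669 - (1.008252)·(5.764669 - 5.155332)/(1.008252 - (-2.450957)) = 5.587067; f(z_4) = -0.076677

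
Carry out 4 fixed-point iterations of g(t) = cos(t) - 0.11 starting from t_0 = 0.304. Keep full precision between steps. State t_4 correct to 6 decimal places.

t_1 = g(0.304000) = 0.844147
t_2 = g(0.844147) = 0.554369
t_3 = g(0.554369) = 0.740233
t_4 = g(0.740233) = 0.628312

0.628312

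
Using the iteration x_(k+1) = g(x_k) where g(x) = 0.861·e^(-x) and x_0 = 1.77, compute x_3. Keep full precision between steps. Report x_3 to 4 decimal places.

0.4093

x_1 = g(1.770000) = 0.146657
x_2 = g(0.146657) = 0.743551
x_3 = g(0.743551) = 0.409339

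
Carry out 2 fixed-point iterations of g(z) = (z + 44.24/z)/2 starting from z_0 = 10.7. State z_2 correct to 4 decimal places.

6.6909

z_1 = g(10.700000) = 7.417290
z_2 = g(7.417290) = 6.690866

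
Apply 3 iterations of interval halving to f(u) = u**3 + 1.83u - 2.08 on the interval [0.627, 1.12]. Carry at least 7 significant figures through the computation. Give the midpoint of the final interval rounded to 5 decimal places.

0.84269

f(0.627000) = -0.686098, f(1.120000) = 1.374528 (opposite signs)
step 1: m = 0.873500, f(m) = 0.184987 > 0 → root in [0.627000, 0.873500]
step 2: m = 0.750250, f(m) = -0.284745 < 0 → root in [0.750250, 0.873500]
step 3: m = 0.811875, f(m) = -0.059129 < 0 → root in [0.811875, 0.873500]
Midpoint of [0.811875, 0.873500] = 0.842688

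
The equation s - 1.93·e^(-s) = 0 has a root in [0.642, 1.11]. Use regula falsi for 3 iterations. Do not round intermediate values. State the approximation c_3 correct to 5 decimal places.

0.83632

f(0.642000) = -0.373641, f(1.110000) = 0.473951
step 1: c = 0.848307, f(c) = 0.021998 > 0 → new bracket [0.642000, 0.848307]
step 2: c = 0.836836, f(c) = 0.000994 > 0 → new bracket [0.642000, 0.836836]
step 3: c = 0.836319, f(c) = 0.000045 > 0 → new bracket [0.642000, 0.836319]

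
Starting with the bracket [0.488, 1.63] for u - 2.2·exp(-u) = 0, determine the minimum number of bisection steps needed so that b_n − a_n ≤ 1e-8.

27

Initial width b − a = 1.63 − 0.488 = 1.142000.
After n steps the width is (b−a)/2^n; need (b−a)/2^n ≤ 1e-8.
So n ≥ log₂(1.142000/1e-8) = log₂(114200000.0000) ≈ 26.7670.
Hence n = 27.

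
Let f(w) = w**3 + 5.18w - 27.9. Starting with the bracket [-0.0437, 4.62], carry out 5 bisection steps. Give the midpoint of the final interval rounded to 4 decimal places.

f(-0.043700) = -28.126449, f(4.620000) = 94.642728 (opposite signs)
step 1: m = 2.288150, f(m) = -4.067475 < 0 → root in [2.288150, 4.620000]
step 2: m = 3.454075, f(m) = 31.201413 > 0 → root in [2.288150, 3.454075]
step 3: m = 2.871112, f(m) = 10.639767 > 0 → root in [2.288150, 2.871112]
step 4: m = 2.579631, f(m) = 2.628639 > 0 → root in [2.288150, 2.579631]
step 5: m = 2.433891, f(m) = -0.874508 < 0 → root in [2.433891, 2.579631]
Midpoint of [2.433891, 2.579631] = 2.506761

2.5068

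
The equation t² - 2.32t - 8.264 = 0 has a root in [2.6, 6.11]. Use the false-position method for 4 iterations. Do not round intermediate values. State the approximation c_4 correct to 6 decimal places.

False-position update: c = (a·f(b) − b·f(a))/(f(b) − f(a)); replace the endpoint whose sign matches f(c).
f(2.600000) = -7.536000, f(6.110000) = 14.892900
step 1: c = 3.779343, f(c) = -2.748644 < 0 → new bracket [3.779343, 6.110000]
step 2: c = 4.142471, f(c) = -0.714466 < 0 → new bracket [4.142471, 6.110000]
step 3: c = 4.232540, f(c) = -0.169100 < 0 → new bracket [4.232540, 6.110000]
step 4: c = 4.253618, f(c) = -0.039129 < 0 → new bracket [4.253618, 6.110000]

4.253618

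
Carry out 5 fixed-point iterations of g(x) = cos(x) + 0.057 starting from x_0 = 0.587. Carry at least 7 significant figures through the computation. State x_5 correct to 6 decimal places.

x_1 = g(0.587000) = 0.889606
x_2 = g(0.889606) = 0.686718
x_3 = g(0.686718) = 0.830331
x_4 = g(0.830331) = 0.731632
x_5 = g(0.731632) = 0.801085

0.801085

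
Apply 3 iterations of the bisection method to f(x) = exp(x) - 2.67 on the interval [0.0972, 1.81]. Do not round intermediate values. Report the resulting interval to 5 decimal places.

[0.95360, 1.16770]

f(0.097200) = -1.567919, f(1.810000) = 3.440447 (opposite signs)
step 1: m = 0.953600, f(m) = -0.074965 < 0 → root in [0.953600, 1.810000]
step 2: m = 1.381800, f(m) = 1.312063 > 0 → root in [0.953600, 1.381800]
step 3: m = 1.167700, f(m) = 0.544591 > 0 → root in [0.953600, 1.167700]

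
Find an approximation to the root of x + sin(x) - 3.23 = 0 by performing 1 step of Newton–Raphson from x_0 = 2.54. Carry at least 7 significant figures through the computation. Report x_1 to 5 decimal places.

3.24654

Newton update: x ← x − f(x)/f'(x).
f'(x) = 1 + cos(x)
x_0 = 2.540000: f = -0.124044, f' = 0.175565 → x_1 = 2.540000 - (-0.124044)/(0.175565) = 3.246542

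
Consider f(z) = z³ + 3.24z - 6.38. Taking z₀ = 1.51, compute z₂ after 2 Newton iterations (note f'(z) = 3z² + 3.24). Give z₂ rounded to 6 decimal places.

z_0 = 1.510000: f = 1.955351, f' = 10.080300 → z_1 = 1.510000 - (1.955351)/(10.080300) = 1.316023
z_1 = 1.316023: f = 0.163153, f' = 8.435746 → z_2 = 1.316023 - (0.163153)/(8.435746) = 1.296682

1.296682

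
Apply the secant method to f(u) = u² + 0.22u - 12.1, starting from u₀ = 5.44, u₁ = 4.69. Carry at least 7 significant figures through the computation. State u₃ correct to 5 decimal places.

f(u_0) = 18.690400, f(u_1) = 10.927900
u_2 = 4.690000 - (10.927900)·(4.690000 - 5.440000)/(10.927900 - (18.690400)) = 3.634164; f(u_2) = 1.906666
u_3 = 3.634164 - (1.906666)·(3.634164 - 4.690000)/(1.906666 - (10.927900)) = 3.411010; f(u_3) = 0.285412

3.41101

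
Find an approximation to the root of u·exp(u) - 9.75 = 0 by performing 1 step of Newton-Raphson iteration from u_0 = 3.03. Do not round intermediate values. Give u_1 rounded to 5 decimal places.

Newton update: u ← u − f(u)/f'(u).
f'(u) = (u + 1)·exp(u)
u_0 = 3.030000: f = 52.962615, f' = 83.409847 → u_1 = 3.030000 - (52.962615)/(83.409847) = 2.395032

2.39503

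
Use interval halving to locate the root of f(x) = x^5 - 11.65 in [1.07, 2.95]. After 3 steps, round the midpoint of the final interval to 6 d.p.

f(1.070000) = -10.247448, f(2.950000) = 211.763843 (opposite signs)
step 1: m = 2.010000, f(m) = 21.158040 > 0 → root in [1.070000, 2.010000]
step 2: m = 1.540000, f(m) = -2.988291 < 0 → root in [1.540000, 2.010000]
step 3: m = 1.775000, f(m) = 5.969427 > 0 → root in [1.540000, 1.775000]
Midpoint of [1.540000, 1.775000] = 1.657500

1.657500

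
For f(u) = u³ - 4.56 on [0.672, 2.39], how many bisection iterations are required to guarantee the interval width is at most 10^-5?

18

Initial width b − a = 2.39 − 0.672 = 1.718000.
After n steps the width is (b−a)/2^n; need (b−a)/2^n ≤ 10^-5.
So n ≥ log₂(1.718000/10^-5) = log₂(171800.0000) ≈ 17.3904.
Hence n = 18.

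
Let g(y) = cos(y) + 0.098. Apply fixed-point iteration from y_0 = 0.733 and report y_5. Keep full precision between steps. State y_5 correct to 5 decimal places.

0.80859

y_1 = g(0.733000) = 0.841170
y_2 = g(0.841170) = 0.764591
y_3 = g(0.764591) = 0.819666
y_4 = g(0.819666) = 0.780466
y_5 = g(0.780466) = 0.808586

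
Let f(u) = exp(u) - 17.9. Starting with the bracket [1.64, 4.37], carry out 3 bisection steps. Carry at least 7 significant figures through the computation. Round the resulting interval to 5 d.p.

[2.66375, 3.00500]

f(1.640000) = -12.744830, f(4.370000) = 61.143632 (opposite signs)
step 1: m = 3.005000, f(m) = 2.286216 > 0 → root in [1.640000, 3.005000]
step 2: m = 2.322500, f(m) = -7.698855 < 0 → root in [2.322500, 3.005000]
step 3: m = 2.663750, f(m) = -3.549999 < 0 → root in [2.663750, 3.005000]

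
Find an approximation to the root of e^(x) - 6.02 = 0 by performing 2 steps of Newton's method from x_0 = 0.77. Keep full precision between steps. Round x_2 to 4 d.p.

2.0240

f'(x) = e^(x)
x_0 = 0.770000: f = -3.860234, f' = 2.159766 → x_1 = 0.770000 - (-3.860234)/(2.159766) = 2.557339
x_1 = 2.557339: f = 6.881437, f' = 12.901437 → x_2 = 2.557339 - (6.881437)/(12.901437) = 2.023953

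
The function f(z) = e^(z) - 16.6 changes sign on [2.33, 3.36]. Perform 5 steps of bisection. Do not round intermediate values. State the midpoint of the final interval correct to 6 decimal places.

f(2.330000) = -6.322058, f(3.360000) = 12.189191 (opposite signs)
step 1: m = 2.845000, f(m) = 0.601559 > 0 → root in [2.330000, 2.845000]
step 2: m = 2.587500, f(m) = -3.303511 < 0 → root in [2.587500, 2.845000]
step 3: m = 2.716250, f(m) = -1.476497 < 0 → root in [2.716250, 2.845000]
step 4: m = 2.780625, f(m) = -0.470902 < 0 → root in [2.780625, 2.845000]
step 5: m = 2.812812, f(m) = 0.056699 > 0 → root in [2.780625, 2.812812]
Midpoint of [2.780625, 2.812812] = 2.796719

2.796719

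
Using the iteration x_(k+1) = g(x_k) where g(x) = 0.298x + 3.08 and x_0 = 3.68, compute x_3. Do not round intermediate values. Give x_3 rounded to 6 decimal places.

x_1 = g(3.680000) = 4.176640
x_2 = g(4.176640) = 4.324639
x_3 = g(4.324639) = 4.368742

4.368742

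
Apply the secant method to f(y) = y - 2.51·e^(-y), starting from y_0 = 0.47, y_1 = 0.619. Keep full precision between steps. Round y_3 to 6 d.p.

f(y_0) = -1.098756, f(y_1) = -0.732591
y_2 = 0.619000 - (-0.732591)·(0.619000 - 0.470000)/(-0.732591 - (-1.098756)) = 0.917107; f(y_2) = -0.086074
y_3 = 0.917107 - (-0.086074)·(0.917107 - 0.619000)/(-0.086074 - (-0.732591)) = 0.956795; f(y_3) = -0.007351

0.956795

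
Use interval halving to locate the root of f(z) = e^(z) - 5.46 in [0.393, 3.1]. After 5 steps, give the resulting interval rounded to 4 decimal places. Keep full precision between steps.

[1.6619, 1.7465]

f(0.393000) = -3.978582, f(3.100000) = 16.737951 (opposite signs)
step 1: m = 1.746500, f(m) = 0.274497 > 0 → root in [0.393000, 1.746500]
step 2: m = 1.069750, f(m) = -2.545349 < 0 → root in [1.069750, 1.746500]
step 3: m = 1.408125, f(m) = -1.371717 < 0 → root in [1.408125, 1.746500]
step 4: m = 1.577313, f(m) = -0.618074 < 0 → root in [1.577313, 1.746500]
step 5: m = 1.661906, f(m) = -0.190654 < 0 → root in [1.661906, 1.746500]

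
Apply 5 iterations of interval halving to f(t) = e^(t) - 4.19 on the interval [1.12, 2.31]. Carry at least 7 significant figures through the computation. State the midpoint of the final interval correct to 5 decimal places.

1.43609

f(1.120000) = -1.125146, f(2.310000) = 5.884425 (opposite signs)
step 1: m = 1.715000, f(m) = 1.366676 > 0 → root in [1.120000, 1.715000]
step 2: m = 1.417500, f(m) = -0.063209 < 0 → root in [1.417500, 1.715000]
step 3: m = 1.566250, f(m) = 0.598657 > 0 → root in [1.417500, 1.566250]
step 4: m = 1.491875, f(m) = 0.255423 > 0 → root in [1.417500, 1.491875]
step 5: m = 1.454687, f(m) = 0.093145 > 0 → root in [1.417500, 1.454687]
Midpoint of [1.417500, 1.454687] = 1.436094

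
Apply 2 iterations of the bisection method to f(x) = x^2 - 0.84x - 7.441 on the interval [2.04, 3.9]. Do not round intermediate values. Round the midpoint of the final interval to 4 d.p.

3.2025

f(2.040000) = -4.993000, f(3.900000) = 4.493000 (opposite signs)
step 1: m = 2.970000, f(m) = -1.114900 < 0 → root in [2.970000, 3.900000]
step 2: m = 3.435000, f(m) = 1.472825 > 0 → root in [2.970000, 3.435000]
Midpoint of [2.970000, 3.435000] = 3.202500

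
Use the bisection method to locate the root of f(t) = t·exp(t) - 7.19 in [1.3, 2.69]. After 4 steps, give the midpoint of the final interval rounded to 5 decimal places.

1.51719

f(1.300000) = -2.419914, f(2.690000) = 32.438208 (opposite signs)
step 1: m = 1.995000, f(m) = 7.477645 > 0 → root in [1.300000, 1.995000]
step 2: m = 1.647500, f(m) = 1.367080 > 0 → root in [1.300000, 1.647500]
step 3: m = 1.473750, f(m) = -0.756233 < 0 → root in [1.473750, 1.647500]
step 4: m = 1.560625, f(m) = 0.241379 > 0 → root in [1.473750, 1.560625]
Midpoint of [1.473750, 1.560625] = 1.517187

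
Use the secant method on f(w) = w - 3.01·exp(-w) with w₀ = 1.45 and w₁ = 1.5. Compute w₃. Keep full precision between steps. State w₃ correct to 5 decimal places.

Secant update: w_(k+1) = w_k − f(w_k)·(w_k − w_(k-1))/(f(w_k) − f(w_(k-1))).
f(w_0) = 0.743943, f(w_1) = 0.828378
w_2 = 1.500000 - (0.828378)·(1.500000 - 1.450000)/(0.828378 - (0.743943)) = 1.009457; f(w_2) = -0.087438
w_3 = 1.009457 - (-0.087438)·(1.009457 - 1.500000)/(-0.087438 - (0.828378)) = 1.056292; f(w_3) = 0.009585

1.05629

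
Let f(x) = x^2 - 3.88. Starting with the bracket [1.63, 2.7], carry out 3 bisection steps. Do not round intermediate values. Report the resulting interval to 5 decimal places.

f(1.630000) = -1.223100, f(2.700000) = 3.410000 (opposite signs)
step 1: m = 2.165000, f(m) = 0.807225 > 0 → root in [1.630000, 2.165000]
step 2: m = 1.897500, f(m) = -0.279494 < 0 → root in [1.897500, 2.165000]
step 3: m = 2.031250, f(m) = 0.245977 > 0 → root in [1.897500, 2.031250]

[1.89750, 2.03125]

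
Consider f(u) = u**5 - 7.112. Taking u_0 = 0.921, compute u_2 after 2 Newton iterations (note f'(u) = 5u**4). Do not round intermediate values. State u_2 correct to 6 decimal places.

2.197183

u_0 = 0.921000: f = -6.449329, f' = 3.597564 → u_1 = 0.921000 - (-6.449329)/(3.597564) = 2.713693
u_1 = 2.713693: f = 140.052747, f' = 271.152139 → u_2 = 2.713693 - (140.052747)/(271.152139) = 2.197183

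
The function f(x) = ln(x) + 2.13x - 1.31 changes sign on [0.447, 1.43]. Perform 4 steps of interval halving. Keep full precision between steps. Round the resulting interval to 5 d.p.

[0.69275, 0.75419]

f(0.447000) = -1.163087, f(1.430000) = 2.093574 (opposite signs)
step 1: m = 0.938500, f(m) = 0.625533 > 0 → root in [0.447000, 0.938500]
step 2: m = 0.692750, f(m) = -0.201529 < 0 → root in [0.692750, 0.938500]
step 3: m = 0.815625, f(m) = 0.223481 > 0 → root in [0.692750, 0.815625]
step 4: m = 0.754188, f(m) = 0.014305 > 0 → root in [0.692750, 0.754188]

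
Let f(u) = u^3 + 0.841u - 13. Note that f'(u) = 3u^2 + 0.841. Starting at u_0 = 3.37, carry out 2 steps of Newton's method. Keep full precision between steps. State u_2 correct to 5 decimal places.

u_0 = 3.370000: f = 28.106923, f' = 34.911700 → u_1 = 3.370000 - (28.106923)/(34.911700) = 2.564914
u_1 = 2.564914: f = 6.031106, f' = 20.577351 → u_2 = 2.564914 - (6.031106)/(20.577351) = 2.271820

2.27182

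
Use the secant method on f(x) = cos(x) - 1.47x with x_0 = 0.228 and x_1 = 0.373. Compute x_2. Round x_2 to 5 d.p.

Secant update: x_(k+1) = x_k − f(x_k)·(x_k − x_(k-1))/(f(x_k) − f(x_(k-1))).
f(x_0) = 0.638960, f(x_1) = 0.382928
x_2 = 0.373000 - (0.382928)·(0.373000 - 0.228000)/(0.382928 - (0.638960)) = 0.589866; f(x_2) = -0.036087

0.58987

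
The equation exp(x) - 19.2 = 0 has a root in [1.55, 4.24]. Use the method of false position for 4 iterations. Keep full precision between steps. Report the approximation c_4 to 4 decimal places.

2.8339

False-position update: c = (a·f(b) − b·f(a))/(f(b) − f(a)); replace the endpoint whose sign matches f(c).
f(1.550000) = -14.488530, f(4.240000) = 50.207852
step 1: c = 2.152416, f(c) = -10.594374 < 0 → new bracket [2.152416, 4.240000]
step 2: c = 2.516163, f(c) = -6.818995 < 0 → new bracket [2.516163, 4.240000]
step 3: c = 2.722291, f(c) = -3.984852 < 0 → new bracket [2.722291, 4.240000]
step 4: c = 2.833890, f(c) = -2.188487 < 0 → new bracket [2.833890, 4.240000]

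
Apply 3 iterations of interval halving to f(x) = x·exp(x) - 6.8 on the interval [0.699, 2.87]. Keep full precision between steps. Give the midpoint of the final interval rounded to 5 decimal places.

f(0.699000) = -5.393794, f(2.870000) = 43.818242 (opposite signs)
step 1: m = 1.784500, f(m) = 3.829554 > 0 → root in [0.699000, 1.784500]
step 2: m = 1.241750, f(m) = -2.501476 < 0 → root in [1.241750, 1.784500]
step 3: m = 1.513125, f(m) = 0.070948 > 0 → root in [1.241750, 1.513125]
Midpoint of [1.241750, 1.513125] = 1.377438

1.37744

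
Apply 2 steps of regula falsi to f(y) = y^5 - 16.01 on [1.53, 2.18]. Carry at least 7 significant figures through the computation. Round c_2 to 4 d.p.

f(1.530000) = -7.625886, f(2.180000) = 33.225967
step 1: c = 1.651337, f(c) = -3.730574 < 0 → new bracket [1.651337, 2.180000]
step 2: c = 1.704702, f(c) = -1.613962 < 0 → new bracket [1.704702, 2.180000]

1.7047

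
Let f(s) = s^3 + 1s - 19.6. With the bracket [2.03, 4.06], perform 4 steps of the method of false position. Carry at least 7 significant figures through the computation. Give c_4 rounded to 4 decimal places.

2.5572

f(2.030000) = -9.204573, f(4.060000) = 51.383416
step 1: c = 2.338399, f(c) = -4.474976 < 0 → new bracket [2.338399, 4.060000]
step 2: c = 2.476322, f(c) = -1.938458 < 0 → new bracket [2.476322, 4.060000]
step 3: c = 2.533894, f(c) = -0.796930 < 0 → new bracket [2.533894, 4.060000]
step 4: c = 2.557202, f(c) = -0.320532 < 0 → new bracket [2.557202, 4.060000]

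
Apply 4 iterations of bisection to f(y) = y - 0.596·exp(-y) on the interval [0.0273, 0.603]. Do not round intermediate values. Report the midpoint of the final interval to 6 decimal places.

0.405103

f(0.027300) = -0.552649, f(0.603000) = 0.276888 (opposite signs)
step 1: m = 0.315150, f(m) = -0.119739 < 0 → root in [0.315150, 0.603000]
step 2: m = 0.459075, f(m) = 0.082482 > 0 → root in [0.315150, 0.459075]
step 3: m = 0.387112, f(m) = -0.017580 < 0 → root in [0.387112, 0.459075]
step 4: m = 0.423094, f(m) = 0.032703 > 0 → root in [0.387112, 0.423094]
Midpoint of [0.387112, 0.423094] = 0.405103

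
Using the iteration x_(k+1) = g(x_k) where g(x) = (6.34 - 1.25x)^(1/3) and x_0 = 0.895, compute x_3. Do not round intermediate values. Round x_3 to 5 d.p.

x_1 = g(0.895000) = 1.734835
x_2 = g(1.734835) = 1.609765
x_3 = g(1.609765) = 1.629629

1.62963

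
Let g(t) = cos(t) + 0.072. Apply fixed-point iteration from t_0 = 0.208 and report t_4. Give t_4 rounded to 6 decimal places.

t_1 = g(0.208000) = 1.050446
t_2 = g(1.050446) = 0.569184
t_3 = g(0.569184) = 0.914341
t_4 = g(0.914341) = 0.682313

0.682313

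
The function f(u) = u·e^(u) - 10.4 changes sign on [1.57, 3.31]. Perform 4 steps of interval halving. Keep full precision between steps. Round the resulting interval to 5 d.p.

[1.67875, 1.78750]

f(1.570000) = -2.853562, f(3.310000) = 80.244765 (opposite signs)
step 1: m = 2.440000, f(m) = 17.594219 > 0 → root in [1.570000, 2.440000]
step 2: m = 2.005000, f(m) = 4.489318 > 0 → root in [1.570000, 2.005000]
step 3: m = 1.787500, f(m) = 0.279414 > 0 → root in [1.570000, 1.787500]
step 4: m = 1.678750, f(m) = -1.403825 < 0 → root in [1.678750, 1.787500]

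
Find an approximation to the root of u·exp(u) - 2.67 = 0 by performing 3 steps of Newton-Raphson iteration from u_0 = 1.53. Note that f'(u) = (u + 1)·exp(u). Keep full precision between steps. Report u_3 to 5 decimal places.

0.99130

Newton update: u ← u − f(u)/f'(u).
u_0 = 1.530000: f = 4.395811, f' = 11.683987 → u_1 = 1.530000 - (4.395811)/(11.683987) = 1.153775
u_1 = 1.153775: f = 0.987624, f' = 6.827761 → u_2 = 1.153775 - (0.987624)/(6.827761) = 1.009126
u_2 = 1.009126: f = 0.098240, f' = 5.511443 → u_3 = 1.009126 - (0.098240)/(5.511443) = 0.991302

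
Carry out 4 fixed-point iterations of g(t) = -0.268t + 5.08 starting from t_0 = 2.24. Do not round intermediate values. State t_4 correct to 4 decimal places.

t_1 = g(2.240000) = 4.479680
t_2 = g(4.479680) = 3.879446
t_3 = g(3.879446) = 4.040309
t_4 = g(4.040309) = 3.997197

3.9972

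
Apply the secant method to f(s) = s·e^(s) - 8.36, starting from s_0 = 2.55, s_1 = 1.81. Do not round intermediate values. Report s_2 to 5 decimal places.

1.71750

f(s_0) = 24.298115, f(s_1) = 2.699910
s_2 = 1.810000 - (2.699910)·(1.810000 - 2.550000)/(2.699910 - (24.298115)) = 1.717495; f(s_2) = 1.207409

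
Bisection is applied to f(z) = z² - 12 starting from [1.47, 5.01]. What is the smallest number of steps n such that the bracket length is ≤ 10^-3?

Initial width b − a = 5.01 − 1.47 = 3.540000.
After n steps the width is (b−a)/2^n; need (b−a)/2^n ≤ 10^-3.
So n ≥ log₂(3.540000/10^-3) = log₂(3540.0000) ≈ 11.7895.
Hence n = 12.

12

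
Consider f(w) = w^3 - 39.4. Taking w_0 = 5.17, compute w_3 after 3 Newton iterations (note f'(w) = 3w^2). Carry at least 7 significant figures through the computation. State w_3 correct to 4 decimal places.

3.4041

w_0 = 5.170000: f = 98.788413, f' = 80.186700 → w_1 = 5.170000 - (98.788413)/(80.186700) = 3.938020
w_1 = 3.938020: f = 21.670819, f' = 46.524004 → w_2 = 3.938020 - (21.670819)/(46.524004) = 3.472221
w_2 = 3.472221: f = 2.462214, f' = 36.168962 → w_3 = 3.472221 - (2.462214)/(36.168962) = 3.404146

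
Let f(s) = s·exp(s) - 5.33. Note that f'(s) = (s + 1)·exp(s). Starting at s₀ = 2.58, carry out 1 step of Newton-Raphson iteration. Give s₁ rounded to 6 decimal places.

1.972144

Newton update: s ← s − f(s)/f'(s).
s_0 = 2.580000: f = 28.718616, f' = 47.245755 → s_1 = 2.580000 - (28.718616)/(47.245755) = 1.972144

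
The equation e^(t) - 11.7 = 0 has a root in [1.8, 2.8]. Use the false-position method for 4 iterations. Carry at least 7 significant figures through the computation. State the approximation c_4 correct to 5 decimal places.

2.45910

f(1.800000) = -5.650353, f(2.800000) = 4.744647
step 1: c = 2.343564, f(c) = -1.281694 < 0 → new bracket [2.343564, 2.800000]
step 2: c = 2.440640, f(c) = -0.219613 < 0 → new bracket [2.440640, 2.800000]
step 3: c = 2.456538, f(c) = -0.035643 < 0 → new bracket [2.456538, 2.800000]
step 4: c = 2.459099, f(c) = -0.005733 < 0 → new bracket [2.459099, 2.800000]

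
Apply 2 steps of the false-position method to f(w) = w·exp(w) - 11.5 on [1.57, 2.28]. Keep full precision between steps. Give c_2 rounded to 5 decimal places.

1.81486

f(1.570000) = -3.953562, f(2.280000) = 10.790831
step 1: c = 1.760379, f(c) = -1.264022 < 0 → new bracket [1.760379, 2.280000]
step 2: c = 1.814865, f(c) = -0.356286 < 0 → new bracket [1.814865, 2.280000]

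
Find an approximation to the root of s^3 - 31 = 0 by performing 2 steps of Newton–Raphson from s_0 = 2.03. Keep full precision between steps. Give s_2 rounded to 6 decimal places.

f'(s) = 3s^2
s_0 = 2.030000: f = -22.634573, f' = 12.362700 → s_1 = 2.030000 - (-22.634573)/(12.362700) = 3.860876
s_1 = 3.860876: f = 26.551629, f' = 44.719095 → s_2 = 3.860876 - (26.551629)/(44.719095) = 3.267134

3.267134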